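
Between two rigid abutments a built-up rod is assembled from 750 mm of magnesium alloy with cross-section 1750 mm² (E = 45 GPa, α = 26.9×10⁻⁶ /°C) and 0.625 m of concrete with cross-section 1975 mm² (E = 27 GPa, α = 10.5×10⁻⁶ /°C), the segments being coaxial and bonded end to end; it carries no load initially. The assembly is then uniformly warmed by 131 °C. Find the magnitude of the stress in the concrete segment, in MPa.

σ ≈ 83.5 MPa (compressive)

If the supports were absent, the total length change would be Σ αᵢΔT Lᵢ = 26.9×10⁻⁶×131×750 + 10.5×10⁻⁶×131×625 = 3.503 mm.
The walls prevent any net length change, so an axial force P (same in every segment) develops. Compatibility: P · Σ Lᵢ/(AᵢEᵢ) = δ_free.
Σ Lᵢ/(AᵢEᵢ) = 750/(1750×45×10³) + 625/(1975×27×10³) = 2.124×10⁻⁵ mm/N.
Hence P = δ_free / Σ(L/AE) = 3.503/2.124×10⁻⁵ = 164.9 kN (compressive).
σ_{concrete} = P / A = 164900 / 1975 = 83.48 MPa.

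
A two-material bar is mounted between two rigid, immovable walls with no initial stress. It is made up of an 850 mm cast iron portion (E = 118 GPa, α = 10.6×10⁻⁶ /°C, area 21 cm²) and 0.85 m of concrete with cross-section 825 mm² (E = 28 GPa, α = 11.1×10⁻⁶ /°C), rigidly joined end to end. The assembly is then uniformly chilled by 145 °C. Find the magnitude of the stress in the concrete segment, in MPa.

If the supports were absent, the total length change would be Σ αᵢΔT Lᵢ = 10.6×10⁻⁶×145×850 + 11.1×10⁻⁶×145×850 = 2.675 mm.
Since the ends are fixed, an axial force P builds up, equal in every segment, with P · Σ Lᵢ/(AᵢEᵢ) = δ_free.
Σ Lᵢ/(AᵢEᵢ) = 850/(2100×118×10³) + 850/(825×28×10³) = 4.023×10⁻⁵ mm/N.
P = 2.675 / 4.023×10⁻⁵ = 66490 N = 66.49 kN, tensile.
σ_{concrete} = P / A = 66490 / 825 = 80.59 MPa.

σ ≈ 80.6 MPa (tensile)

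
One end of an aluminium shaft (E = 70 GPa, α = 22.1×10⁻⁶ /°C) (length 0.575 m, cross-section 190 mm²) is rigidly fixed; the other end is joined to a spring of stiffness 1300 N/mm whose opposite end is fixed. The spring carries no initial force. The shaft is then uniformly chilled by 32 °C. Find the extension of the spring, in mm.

Free thermal contraction: δ_free = αΔT L = 22.1×10⁻⁶ × 32 × 575 = 0.4066 mm.
Let P be the tensile force in the spring. The shaft extends elastically by PL/(AE) and the spring stretches by P/k; together these equal δ_free.
P [ L/(AE) + 1/k ] = δ_free → P [ 575/(190×70×10³) + 1/(1300) ] = 0.4066.
P = 0.4066 / 0.0008125 = 500.5 N.
Spring extension = P/k = 500.5/(1300) = 0.385 mm.

δ ≈ 0.385 mm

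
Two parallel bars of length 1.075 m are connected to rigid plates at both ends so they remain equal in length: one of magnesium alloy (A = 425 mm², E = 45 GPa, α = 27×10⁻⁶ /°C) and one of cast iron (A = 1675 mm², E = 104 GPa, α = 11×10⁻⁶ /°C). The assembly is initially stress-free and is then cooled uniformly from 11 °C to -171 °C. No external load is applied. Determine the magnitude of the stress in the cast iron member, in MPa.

σ ≈ 30 MPa (compressive)

The magnesium alloy has the larger α, so on cooling it would change length more than the cast iron if both were free. The rigid plates force a common final length, so the magnesium alloy is put into tension and the cast iron into compression, with equal and opposite forces P (no external load).
Setting the final lengths equal and cancelling L: (α₁ − α₂)ΔT = P/(A₁E₁) + P/(A₂E₂).
|α₁ − α₂|·ΔT = 16×10⁻⁶ × 182 = 0.002912.
1/(A₁E₁) + 1/(A₂E₂) = 1/(425×45×10³) + 1/(1675×104×10³) = 5.803×10⁻⁸ N⁻¹.
P = 0.002912 / 5.803×10⁻⁸ = 50180 N = 50.18 kN.
σ_{cast iron} = P/A₂ = 50180/1675 = 29.96 MPa, compressive.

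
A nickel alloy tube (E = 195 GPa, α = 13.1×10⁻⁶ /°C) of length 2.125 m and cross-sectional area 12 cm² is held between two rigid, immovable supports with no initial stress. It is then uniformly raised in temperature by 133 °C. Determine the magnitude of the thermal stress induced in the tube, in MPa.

σ ≈ 340 MPa (compressive)

With length fixed, the mechanical strain must cancel the thermal strain αΔT = 13.1×10⁻⁶ × 133 = 1742.3×10⁻⁶.
Hence σ = E·αΔT = 195×10³ × 1742.3×10⁻⁶ = 339.7 MPa, compressive.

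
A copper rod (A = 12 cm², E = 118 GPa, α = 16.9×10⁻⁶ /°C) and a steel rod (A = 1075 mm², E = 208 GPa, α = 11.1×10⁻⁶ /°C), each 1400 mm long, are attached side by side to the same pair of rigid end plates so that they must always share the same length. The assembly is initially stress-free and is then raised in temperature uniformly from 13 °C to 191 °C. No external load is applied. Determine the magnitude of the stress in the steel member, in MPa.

σ ≈ 83.3 MPa (tensile)

Equilibrium of a rigid end plate with no external load gives equal and opposite internal forces ±P in the two members. Since α_{copper} > α_{steel}, heating drives the copper into compression and the steel into tension.
Equating the net (thermal + elastic) strains gives |α₁ − α₂|·ΔT = P·[1/(A₁E₁) + 1/(A₂E₂)].
|α₁ − α₂|·ΔT = 5.8×10⁻⁶ × 178 = 0.001032.
1/(A₁E₁) + 1/(A₂E₂) = 1/(1200×118×10³) + 1/(1075×208×10³) = 1.153×10⁻⁸ N⁻¹.
So P = 0.001032 / 1.153×10⁻⁸ = 89.51 kN.
σ_{steel} = P/A₂ = 89510/1075 = 83.26 MPa, tensile.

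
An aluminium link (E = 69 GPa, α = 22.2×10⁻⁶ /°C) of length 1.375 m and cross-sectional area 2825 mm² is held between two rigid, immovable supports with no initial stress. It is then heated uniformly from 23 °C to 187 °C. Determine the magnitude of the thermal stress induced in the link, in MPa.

The supports are rigid, so the total axial strain is zero. The restrained thermal strain is ε = αΔT = 22.2×10⁻⁶ × 164 = 3640.8×10⁻⁶.
The stress required to suppress this strain is σ = Eε = 69×10³ × 3640.8×10⁻⁶ = 251.2 MPa, compressive since the link is trying to expand.

σ ≈ 251 MPa (compressive)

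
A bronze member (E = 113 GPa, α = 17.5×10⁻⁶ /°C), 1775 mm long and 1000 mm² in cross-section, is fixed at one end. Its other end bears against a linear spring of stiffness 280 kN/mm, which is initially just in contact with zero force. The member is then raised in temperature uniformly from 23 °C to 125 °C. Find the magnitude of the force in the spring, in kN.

P ≈ 164 kN

If the spring were absent the member would lengthen by αΔT L = 17.5×10⁻⁶ × 102 × 1775 = 3.168 mm.
Let P be the compressive force at the spring. The member shortens elastically by PL/(AE) and the spring compresses by P/k; together these equal δ_free.
So P = δ_free / [L/(AE) + 1/k] = 3.168 / [ 1775/(1000×113×10³) + 1/(280×10³) ].
P = 3.168 / 1.928×10⁻⁵ = 164300 N.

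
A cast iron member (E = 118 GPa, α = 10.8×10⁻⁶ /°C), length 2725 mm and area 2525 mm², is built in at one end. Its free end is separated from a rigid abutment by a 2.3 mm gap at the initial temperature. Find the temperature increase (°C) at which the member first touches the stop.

The gap closes when αΔT L = 2.3 mm, since the member is still unstressed at that instant.
So ΔT = g/(αL) = 2.3/(10.8×10⁻⁶ × 2725) = 78.15 °C.

ΔT ≈ 78.2 °C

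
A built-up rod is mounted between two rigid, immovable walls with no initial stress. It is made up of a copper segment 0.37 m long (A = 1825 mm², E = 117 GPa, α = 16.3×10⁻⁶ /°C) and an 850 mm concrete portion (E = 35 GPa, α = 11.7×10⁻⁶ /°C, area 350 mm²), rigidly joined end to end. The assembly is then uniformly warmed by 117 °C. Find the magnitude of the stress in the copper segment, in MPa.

If the supports were absent, the total length change would be Σ αᵢΔT Lᵢ = 16.3×10⁻⁶×117×370 + 11.7×10⁻⁶×117×850 = 1.869 mm.
Since the ends are fixed, an axial force P builds up, equal in every segment, with P · Σ Lᵢ/(AᵢEᵢ) = δ_free.
The series flexibility is Σ Lᵢ/(AᵢEᵢ) = 370/(1825×117×10³) + 850/(350×35×10³) = 7.112×10⁻⁵ mm/N.
P = 1.869 / 7.112×10⁻⁵ = 26280 N = 26.28 kN, compressive.
σ_{copper} = P / A = 26280 / 1825 = 14.4 MPa.

σ ≈ 14.4 MPa (compressive)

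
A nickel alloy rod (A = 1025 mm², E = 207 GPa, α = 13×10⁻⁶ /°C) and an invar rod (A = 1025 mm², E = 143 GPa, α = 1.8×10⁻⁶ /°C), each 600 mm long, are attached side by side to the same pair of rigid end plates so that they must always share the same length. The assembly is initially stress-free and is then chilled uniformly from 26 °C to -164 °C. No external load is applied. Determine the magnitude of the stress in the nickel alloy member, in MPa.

The nickel alloy has the larger α, so on cooling it would change length more than the invar if both were free. The rigid plates force a common final length, so the nickel alloy is put into tension and the invar into compression, with equal and opposite forces P (no external load).
Compatibility of the two members (thermal + elastic change equal): (α₁ − α₂)ΔT = P·[1/(A₁E₁) + 1/(A₂E₂)].
|α₁ − α₂|·ΔT = 11.2×10⁻⁶ × 190 = 0.002128.
1/(A₁E₁) + 1/(A₂E₂) = 1/(1025×207×10³) + 1/(1025×143×10³) = 1.154×10⁻⁸ N⁻¹.
So P = 0.002128 / 1.154×10⁻⁸ = 184.5 kN.
σ_{nickel alloy} = P/A₁ = 184500/1025 = 180 MPa, tensile.

σ ≈ 180 MPa (tensile)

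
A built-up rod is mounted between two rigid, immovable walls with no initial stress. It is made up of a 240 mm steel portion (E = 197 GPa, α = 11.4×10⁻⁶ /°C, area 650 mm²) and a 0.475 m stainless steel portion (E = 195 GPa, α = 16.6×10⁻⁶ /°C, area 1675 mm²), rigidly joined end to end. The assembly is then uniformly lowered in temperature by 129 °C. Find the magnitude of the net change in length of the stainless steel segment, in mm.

If the supports were absent, the total length change would be Σ αᵢΔT Lᵢ = 11.4×10⁻⁶×129×240 + 16.6×10⁻⁶×129×475 = 1.37 mm.
The rigid supports impose zero overall length change; the single axial force P common to all segments must satisfy P Σ Lᵢ/(AᵢEᵢ) = δ_free.
The series flexibility is Σ Lᵢ/(AᵢEᵢ) = 240/(650×197×10³) + 475/(1675×195×10³) = 3.329×10⁻⁶ mm/N.
Hence P = δ_free / Σ(L/AE) = 1.37/3.329×10⁻⁶ = 411.6 kN (tensile).
For the stainless steel segment, free thermal change = 16.6×10⁻⁶×129×475 = 1.017 mm and elastic change from P = 411600×475/(1675×195×10³) = 0.5986 mm; these oppose, so the net change is 0.419 mm (segment shortens).

|ΔL| ≈ 0.419 mm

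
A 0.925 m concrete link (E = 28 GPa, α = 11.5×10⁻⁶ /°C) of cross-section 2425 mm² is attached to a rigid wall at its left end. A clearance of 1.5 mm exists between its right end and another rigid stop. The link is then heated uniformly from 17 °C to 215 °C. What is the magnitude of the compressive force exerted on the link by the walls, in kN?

Free thermal elongation = αΔT L = 11.5×10⁻⁶ × 198 × 925 = 2.106 mm.
This exceeds the 1.5 mm gap, so the wall pushes back. The portion of expansion that must be recovered elastically is δ_free − gap = 2.106 − 1.5 = 0.6062 mm.
So σ = E(δ_free − g)/L = 28×10³ × 0.6062/925 = 18.35 MPa.
Force on the wall = σA = 18.35 × 2425 mm² = 44.5 kN.

P ≈ 44.5 kN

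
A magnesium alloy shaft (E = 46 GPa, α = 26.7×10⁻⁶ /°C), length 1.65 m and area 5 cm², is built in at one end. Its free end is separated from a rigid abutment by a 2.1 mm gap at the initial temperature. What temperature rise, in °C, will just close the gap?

ΔT ≈ 47.7 °C

Contact occurs when the free expansion equals the gap: αΔT L = 2.1 mm.
So ΔT = g/(αL) = 2.1/(26.7×10⁻⁶ × 1650) = 47.67 °C.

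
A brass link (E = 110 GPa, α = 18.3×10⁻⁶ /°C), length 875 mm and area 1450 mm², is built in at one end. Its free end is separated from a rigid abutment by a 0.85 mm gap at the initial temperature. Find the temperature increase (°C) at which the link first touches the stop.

ΔT ≈ 53.1 °C

Contact occurs when the free expansion equals the gap: αΔT L = 0.85 mm.
ΔT = 0.85 / (18.3×10⁻⁶ × 875) = 53.08 °C.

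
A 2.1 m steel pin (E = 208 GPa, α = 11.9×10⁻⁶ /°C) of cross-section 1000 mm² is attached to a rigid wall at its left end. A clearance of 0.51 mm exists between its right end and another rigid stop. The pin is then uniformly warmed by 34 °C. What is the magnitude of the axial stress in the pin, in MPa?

σ ≈ 33.6 MPa (compressive)

If the wall were absent the pin would grow by αΔT L = 11.9×10⁻⁶ × 34 × 2100 = 0.8497 mm.
After closing the 0.51 mm clearance, 0.8497 − 0.51 = 0.3397 mm of expansion remains to be suppressed by the wall.
Compatibility: PL/(AE) = 0.3397 mm, so σ = P/A = E × (0.3397/2100) = 33.64 MPa.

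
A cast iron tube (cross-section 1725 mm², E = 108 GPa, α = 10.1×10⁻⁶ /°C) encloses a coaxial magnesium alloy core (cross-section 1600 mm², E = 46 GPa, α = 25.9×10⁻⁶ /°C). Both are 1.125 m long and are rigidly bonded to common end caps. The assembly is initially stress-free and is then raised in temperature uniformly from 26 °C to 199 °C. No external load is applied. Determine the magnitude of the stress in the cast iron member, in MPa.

The magnesium alloy has the larger α, so on heating it would change length more than the cast iron if both were free. The rigid plates force a common final length, so the magnesium alloy is put into compression and the cast iron into tension, with equal and opposite forces P (no external load).
Equating the net (thermal + elastic) strains gives |α₁ − α₂|·ΔT = P·[1/(A₁E₁) + 1/(A₂E₂)].
|α₁ − α₂|·ΔT = 15.8×10⁻⁶ × 173 = 0.002733.
1/(A₁E₁) + 1/(A₂E₂) = 1/(1725×108×10³) + 1/(1600×46×10³) = 1.895×10⁻⁸ N⁻¹.
So P = 0.002733 / 1.895×10⁻⁸ = 144.2 kN.
σ_{cast iron} = P/A₁ = 144200/1725 = 83.6 MPa, tensile.

σ ≈ 83.6 MPa (tensile)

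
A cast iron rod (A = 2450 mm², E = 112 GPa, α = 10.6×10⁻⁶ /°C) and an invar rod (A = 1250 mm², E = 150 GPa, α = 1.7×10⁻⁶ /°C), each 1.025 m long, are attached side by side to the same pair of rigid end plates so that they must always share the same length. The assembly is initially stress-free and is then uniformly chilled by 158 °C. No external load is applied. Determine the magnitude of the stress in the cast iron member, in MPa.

σ ≈ 63.9 MPa (tensile)

The cast iron has the larger α, so on cooling it would change length more than the invar if both were free. The rigid plates force a common final length, so the cast iron is put into tension and the invar into compression, with equal and opposite forces P (no external load).
Compatibility of the two members (thermal + elastic change equal): (α₁ − α₂)ΔT = P·[1/(A₁E₁) + 1/(A₂E₂)].
|α₁ − α₂|·ΔT = 8.9×10⁻⁶ × 158 = 0.001406.
1/(A₁E₁) + 1/(A₂E₂) = 1/(2450×112×10³) + 1/(1250×150×10³) = 8.978×10⁻⁹ N⁻¹.
P = 0.001406 / 8.978×10⁻⁹ = 156600 N = 156.6 kN.
σ_{cast iron} = P/A₁ = 156600/2450 = 63.93 MPa, tensile.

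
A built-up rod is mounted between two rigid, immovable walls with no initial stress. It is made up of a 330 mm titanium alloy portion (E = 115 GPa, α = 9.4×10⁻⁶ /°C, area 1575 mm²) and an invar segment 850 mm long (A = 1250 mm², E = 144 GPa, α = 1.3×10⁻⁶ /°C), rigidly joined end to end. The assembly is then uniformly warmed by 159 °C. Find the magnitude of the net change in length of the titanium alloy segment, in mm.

Free thermal expansion of the whole bar: Σ αᵢΔT Lᵢ = 9.4×10⁻⁶×159×330 + 1.3×10⁻⁶×159×850 = 0.6689 mm.
The walls prevent any net length change, so an axial force P (same in every segment) develops. Compatibility: P · Σ Lᵢ/(AᵢEᵢ) = δ_free.
The series flexibility is Σ Lᵢ/(AᵢEᵢ) = 330/(1575×115×10³) + 850/(1250×144×10³) = 6.544×10⁻⁶ mm/N.
P = 0.6689 / 6.544×10⁻⁶ = 102200 N = 102.2 kN, compressive.
For the titanium alloy segment, free thermal change = 9.4×10⁻⁶×159×330 = 0.4932 mm and elastic change from P = 102200×330/(1575×115×10³) = 0.1862 mm; these oppose, so the net change is 0.307 mm (segment lengthens).

|ΔL| ≈ 0.307 mm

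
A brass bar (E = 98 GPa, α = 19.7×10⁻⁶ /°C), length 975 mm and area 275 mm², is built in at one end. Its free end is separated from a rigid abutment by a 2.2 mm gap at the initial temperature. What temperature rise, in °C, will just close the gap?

ΔT ≈ 115 °C

The gap closes when αΔT L = 2.2 mm, since the bar is still unstressed at that instant.
ΔT = 2.2 / (19.7×10⁻⁶ × 975) = 114.5 °C.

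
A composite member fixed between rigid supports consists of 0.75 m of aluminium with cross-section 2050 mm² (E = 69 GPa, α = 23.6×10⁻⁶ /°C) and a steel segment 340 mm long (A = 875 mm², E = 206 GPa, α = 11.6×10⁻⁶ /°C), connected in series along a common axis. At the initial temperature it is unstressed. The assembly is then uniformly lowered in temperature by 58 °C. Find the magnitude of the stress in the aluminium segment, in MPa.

If the supports were absent, the total length change would be Σ αᵢΔT Lᵢ = 23.6×10⁻⁶×58×750 + 11.6×10⁻⁶×58×340 = 1.255 mm.
The walls prevent any net length change, so an axial force P (same in every segment) develops. Compatibility: P · Σ Lᵢ/(AᵢEᵢ) = δ_free.
The series flexibility is Σ Lᵢ/(AᵢEᵢ) = 750/(2050×69×10³) + 340/(875×206×10³) = 7.188×10⁻⁶ mm/N.
Hence P = δ_free / Σ(L/AE) = 1.255/7.188×10⁻⁶ = 174.6 kN (tensile).
σ_{aluminium} = P / A = 174600 / 2050 = 85.19 MPa.

σ ≈ 85.2 MPa (tensile)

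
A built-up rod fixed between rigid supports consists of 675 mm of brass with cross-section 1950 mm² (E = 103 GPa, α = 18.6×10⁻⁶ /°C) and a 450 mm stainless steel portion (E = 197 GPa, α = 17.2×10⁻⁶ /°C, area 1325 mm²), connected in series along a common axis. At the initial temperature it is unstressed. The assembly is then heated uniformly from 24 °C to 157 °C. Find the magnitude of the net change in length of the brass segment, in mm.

|ΔL| ≈ 0.114 mm

With the walls removed the bar would change length by δ_free = Σ αᵢΔT Lᵢ = 18.6×10⁻⁶×133×675 + 17.2×10⁻⁶×133×450 = 2.699 mm.
Since the ends are fixed, an axial force P builds up, equal in every segment, with P · Σ Lᵢ/(AᵢEᵢ) = δ_free.
Σ Lᵢ/(AᵢEᵢ) = 675/(1950×103×10³) + 450/(1325×197×10³) = 5.085×10⁻⁶ mm/N.
Hence P = δ_free / Σ(L/AE) = 2.699/5.085×10⁻⁶ = 530.9 kN (compressive).
For the brass segment, free thermal change = 18.6×10⁻⁶×133×675 = 1.67 mm and elastic change from P = 530900×675/(1950×103×10³) = 1.784 mm; these oppose, so the net change is 0.114 mm (segment shortens).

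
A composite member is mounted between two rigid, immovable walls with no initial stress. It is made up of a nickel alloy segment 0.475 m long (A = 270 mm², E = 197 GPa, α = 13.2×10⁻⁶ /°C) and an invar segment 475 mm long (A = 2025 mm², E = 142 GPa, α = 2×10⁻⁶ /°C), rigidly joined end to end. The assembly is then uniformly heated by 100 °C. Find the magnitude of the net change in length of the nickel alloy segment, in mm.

Free thermal expansion of the whole bar: Σ αᵢΔT Lᵢ = 13.2×10⁻⁶×100×475 + 2×10⁻⁶×100×475 = 0.722 mm.
Since the ends are fixed, an axial force P builds up, equal in every segment, with P · Σ Lᵢ/(AᵢEᵢ) = δ_free.
The series flexibility is Σ Lᵢ/(AᵢEᵢ) = 475/(270×197×10³) + 475/(2025×142×10³) = 1.058×10⁻⁵ mm/N.
P = 0.722 / 1.058×10⁻⁵ = 68230 N = 68.23 kN, compressive.
For the nickel alloy segment, free thermal change = 13.2×10⁻⁶×100×475 = 0.627 mm and elastic change from P = 68230×475/(270×197×10³) = 0.6093 mm; these oppose, so the net change is 0.0177 mm (segment lengthens).

|ΔL| ≈ 0.0177 mm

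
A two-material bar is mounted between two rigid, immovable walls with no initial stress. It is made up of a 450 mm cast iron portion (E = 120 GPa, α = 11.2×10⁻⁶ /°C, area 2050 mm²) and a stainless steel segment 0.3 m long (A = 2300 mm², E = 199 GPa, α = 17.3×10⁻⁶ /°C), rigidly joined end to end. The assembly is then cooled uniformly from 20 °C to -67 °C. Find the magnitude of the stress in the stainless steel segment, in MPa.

Free thermal contraction of the whole bar: Σ αᵢΔT Lᵢ = 11.2×10⁻⁶×87×450 + 17.3×10⁻⁶×87×300 = 0.89 mm.
The rigid supports impose zero overall length change; the single axial force P common to all segments must satisfy P Σ Lᵢ/(AᵢEᵢ) = δ_free.
The series flexibility is Σ Lᵢ/(AᵢEᵢ) = 450/(2050×120×10³) + 300/(2300×199×10³) = 2.485×10⁻⁶ mm/N.
So P = 0.89 / 2.485×10⁻⁶ = 358.2 kN, tensile.
σ_{stainless steel} = P / A = 358200 / 2300 = 155.7 MPa.

σ ≈ 156 MPa (tensile)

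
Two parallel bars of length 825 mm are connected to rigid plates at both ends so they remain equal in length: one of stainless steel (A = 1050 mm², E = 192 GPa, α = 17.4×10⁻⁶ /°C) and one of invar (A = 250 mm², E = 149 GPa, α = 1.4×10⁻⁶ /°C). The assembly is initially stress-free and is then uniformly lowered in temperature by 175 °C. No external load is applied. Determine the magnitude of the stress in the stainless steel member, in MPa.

Equilibrium of a rigid end plate with no external load gives equal and opposite internal forces ±P in the two members. Since α_{stainless steel} > α_{invar}, cooling drives the stainless steel into tension and the invar into compression.
Setting the final lengths equal and cancelling L: (α₁ − α₂)ΔT = P/(A₁E₁) + P/(A₂E₂).
|α₁ − α₂|·ΔT = 16×10⁻⁶ × 175 = 0.0028.
1/(A₁E₁) + 1/(A₂E₂) = 1/(1050×192×10³) + 1/(250×149×10³) = 3.181×10⁻⁸ N⁻¹.
So P = 0.0028 / 3.181×10⁻⁸ = 88.03 kN.
σ_{stainless steel} = P/A₁ = 88030/1050 = 83.84 MPa, tensile.

σ ≈ 83.8 MPa (tensile)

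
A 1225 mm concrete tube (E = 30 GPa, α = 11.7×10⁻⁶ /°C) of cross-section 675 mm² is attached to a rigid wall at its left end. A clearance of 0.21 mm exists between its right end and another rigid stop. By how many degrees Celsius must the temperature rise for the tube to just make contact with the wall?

Contact occurs when the free expansion equals the gap: αΔT L = 0.21 mm.
So ΔT = g/(αL) = 0.21/(11.7×10⁻⁶ × 1225) = 14.65 °C.

ΔT ≈ 14.7 °C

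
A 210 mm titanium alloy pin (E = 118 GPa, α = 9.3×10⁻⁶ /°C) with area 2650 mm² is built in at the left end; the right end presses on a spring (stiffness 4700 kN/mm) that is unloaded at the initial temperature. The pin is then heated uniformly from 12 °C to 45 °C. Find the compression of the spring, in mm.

If the spring were absent the pin would lengthen by αΔT L = 9.3×10⁻⁶ × 33 × 210 = 0.06445 mm.
With a force P in the spring, the elastic change of the pin is PL/(AE) and that of the spring is P/k; compatibility requires their sum to equal δ_free.
P [ L/(AE) + 1/k ] = δ_free → P [ 210/(2650×118×10³) + 1/(4700×10³) ] = 0.06445.
P = 0.06445 / 8.843×10⁻⁷ = 72880 N.
Spring compression = P/k = 72880/(4700×10³) = 0.01551 mm.

δ ≈ 0.0155 mm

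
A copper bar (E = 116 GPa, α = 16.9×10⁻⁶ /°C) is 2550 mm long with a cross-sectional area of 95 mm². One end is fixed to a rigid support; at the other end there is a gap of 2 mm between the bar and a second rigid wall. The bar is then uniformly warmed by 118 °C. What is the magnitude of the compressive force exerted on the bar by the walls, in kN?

If the wall were absent the bar would grow by αΔT L = 16.9×10⁻⁶ × 118 × 2550 = 5.085 mm.
After closing the 2 mm clearance, 5.085 − 2 = 3.085 mm of expansion remains to be suppressed by the wall.
Compatibility: PL/(AE) = 3.085 mm, so σ = P/A = E × (3.085/2550) = 140.3 MPa.
Force on the wall = σA = 140.3 × 95 mm² = 13.33 kN.

P ≈ 13.3 kN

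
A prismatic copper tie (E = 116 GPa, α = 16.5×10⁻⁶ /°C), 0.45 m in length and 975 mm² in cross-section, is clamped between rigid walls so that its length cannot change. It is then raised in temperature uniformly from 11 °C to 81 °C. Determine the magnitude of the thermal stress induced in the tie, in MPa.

σ ≈ 134 MPa (compressive)

Because both ends are immovable the net strain is zero, and the suppressed thermal strain is αΔT = 16.5×10⁻⁶ × 70 = 1155×10⁻⁶.
Hence σ = E·αΔT = 116×10³ × 1155×10⁻⁶ = 134 MPa, compressive.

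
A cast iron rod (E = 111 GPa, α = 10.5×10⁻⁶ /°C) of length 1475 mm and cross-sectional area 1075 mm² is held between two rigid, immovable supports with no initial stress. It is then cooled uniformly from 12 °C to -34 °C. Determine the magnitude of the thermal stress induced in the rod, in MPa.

σ ≈ 53.6 MPa (tensile)

With length fixed, the mechanical strain must cancel the thermal strain αΔT = 10.5×10⁻⁶ × 46 = 483×10⁻⁶.
The stress required to suppress this strain is σ = Eε = 111×10³ × 483×10⁻⁶ = 53.61 MPa, tensile since the rod is trying to contract.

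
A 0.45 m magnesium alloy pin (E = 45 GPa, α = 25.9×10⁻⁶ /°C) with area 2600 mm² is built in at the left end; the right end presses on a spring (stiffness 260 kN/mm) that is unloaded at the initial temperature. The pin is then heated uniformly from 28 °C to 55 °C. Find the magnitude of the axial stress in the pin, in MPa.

σ ≈ 15.7 MPa (compressive)

Free thermal expansion: δ_free = αΔT L = 25.9×10⁻⁶ × 27 × 450 = 0.3147 mm.
Let P be the compressive force at the spring. The pin shortens elastically by PL/(AE) and the spring compresses by P/k; together these equal δ_free.
So P = δ_free / [L/(AE) + 1/k] = 0.3147 / [ 450/(2600×45×10³) + 1/(260×10³) ].
P = 0.3147 / 7.692×10⁻⁶ = 40910 N.
σ = P/A = 40910/2600 = 15.73 MPa.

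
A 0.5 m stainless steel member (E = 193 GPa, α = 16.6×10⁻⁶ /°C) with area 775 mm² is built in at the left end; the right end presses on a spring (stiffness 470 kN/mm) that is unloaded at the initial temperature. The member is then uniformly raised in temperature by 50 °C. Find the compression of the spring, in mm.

δ ≈ 0.161 mm

Free thermal expansion: δ_free = αΔT L = 16.6×10⁻⁶ × 50 × 500 = 0.415 mm.
Let P be the compressive force at the spring. The member shortens elastically by PL/(AE) and the spring compresses by P/k; together these equal δ_free.
P [ L/(AE) + 1/k ] = δ_free → P [ 500/(775×193×10³) + 1/(470×10³) ] = 0.415.
P = 0.415 / 5.47×10⁻⁶ = 75860 N.
Spring compression = P/k = 75860/(470×10³) = 0.1614 mm.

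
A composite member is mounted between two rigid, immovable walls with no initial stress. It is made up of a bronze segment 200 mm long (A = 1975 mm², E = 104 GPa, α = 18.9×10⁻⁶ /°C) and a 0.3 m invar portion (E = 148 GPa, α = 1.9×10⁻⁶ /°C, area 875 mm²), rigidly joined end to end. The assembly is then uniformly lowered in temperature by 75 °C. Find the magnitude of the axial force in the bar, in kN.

P ≈ 99.2 kN (tensile)

Free thermal contraction of the whole bar: Σ αᵢΔT Lᵢ = 18.9×10⁻⁶×75×200 + 1.9×10⁻⁶×75×300 = 0.3262 mm.
The walls prevent any net length change, so an axial force P (same in every segment) develops. Compatibility: P · Σ Lᵢ/(AᵢEᵢ) = δ_free.
Σ Lᵢ/(AᵢEᵢ) = 200/(1975×104×10³) + 300/(875×148×10³) = 3.29×10⁻⁶ mm/N.
Hence P = δ_free / Σ(L/AE) = 0.3262/3.29×10⁻⁶ = 99.15 kN (tensile).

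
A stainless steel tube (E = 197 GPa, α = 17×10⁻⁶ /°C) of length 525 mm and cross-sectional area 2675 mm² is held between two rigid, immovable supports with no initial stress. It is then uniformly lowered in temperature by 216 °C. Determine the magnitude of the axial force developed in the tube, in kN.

P ≈ 1940 kN (tensile)

With zero net strain, σ = E·αΔT = 197 GPa × 17×10⁻⁶ × 216 = 723.4 MPa.
Then P = σA = 723.4 × 2675 mm² = 1935 kN, tensile.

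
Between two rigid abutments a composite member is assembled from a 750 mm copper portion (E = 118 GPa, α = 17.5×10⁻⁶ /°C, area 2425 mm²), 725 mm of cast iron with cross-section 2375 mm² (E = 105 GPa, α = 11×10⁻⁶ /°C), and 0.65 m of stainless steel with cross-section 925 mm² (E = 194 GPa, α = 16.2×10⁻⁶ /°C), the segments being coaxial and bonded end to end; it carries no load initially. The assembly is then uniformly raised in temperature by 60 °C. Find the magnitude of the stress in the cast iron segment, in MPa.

If the supports were absent, the total length change would be Σ αᵢΔT Lᵢ = 17.5×10⁻⁶×60×750 + 11×10⁻⁶×60×725 + 16.2×10⁻⁶×60×650 = 1.898 mm.
The walls prevent any net length change, so an axial force P (same in every segment) develops. Compatibility: P · Σ Lᵢ/(AᵢEᵢ) = δ_free.
Σ Lᵢ/(AᵢEᵢ) = 750/(2425×118×10³) + 725/(2375×105×10³) + 650/(925×194×10³) = 9.15×10⁻⁶ mm/N.
Hence P = δ_free / Σ(L/AE) = 1.898/9.15×10⁻⁶ = 207.4 kN (compressive).
σ_{cast iron} = P / A = 207400 / 2375 = 87.33 MPa.

σ ≈ 87.3 MPa (compressive)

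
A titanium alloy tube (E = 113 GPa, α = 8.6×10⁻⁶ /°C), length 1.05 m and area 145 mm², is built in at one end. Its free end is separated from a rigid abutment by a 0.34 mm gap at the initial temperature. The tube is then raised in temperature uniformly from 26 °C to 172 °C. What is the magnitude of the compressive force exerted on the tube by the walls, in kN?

P ≈ 15.3 kN

Unrestrained expansion: δ_free = αΔT L = 8.6×10⁻⁶ × 146 × 1050 = 1.318 mm.
After closing the 0.34 mm clearance, 1.318 − 0.34 = 0.9784 mm of expansion remains to be suppressed by the wall.
That suppressed elongation corresponds to σ = E·Δ/L = 113×10³ × 0.9784/1050 = 105.3 MPa.
Force on the wall = σA = 105.3 × 145 mm² = 15.27 kN.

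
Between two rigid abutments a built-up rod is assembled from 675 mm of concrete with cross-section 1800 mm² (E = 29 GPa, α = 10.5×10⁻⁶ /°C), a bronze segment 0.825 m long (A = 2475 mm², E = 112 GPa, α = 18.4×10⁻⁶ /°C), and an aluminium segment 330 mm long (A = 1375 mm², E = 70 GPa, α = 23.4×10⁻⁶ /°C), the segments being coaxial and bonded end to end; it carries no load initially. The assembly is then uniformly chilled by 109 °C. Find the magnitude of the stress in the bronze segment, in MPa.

σ ≈ 68.3 MPa (tensile)

If the supports were absent, the total length change would be Σ αᵢΔT Lᵢ = 10.5×10⁻⁶×109×675 + 18.4×10⁻⁶×109×825 + 23.4×10⁻⁶×109×330 = 3.269 mm.
The walls prevent any net length change, so an axial force P (same in every segment) develops. Compatibility: P · Σ Lᵢ/(AᵢEᵢ) = δ_free.
The series flexibility is Σ Lᵢ/(AᵢEᵢ) = 675/(1800×29×10³) + 825/(2475×112×10³) + 330/(1375×70×10³) = 1.934×10⁻⁵ mm/N.
So P = 3.269 / 1.934×10⁻⁵ = 169.1 kN, tensile.
σ_{bronze} = P / A = 169100 / 2475 = 68.31 MPa.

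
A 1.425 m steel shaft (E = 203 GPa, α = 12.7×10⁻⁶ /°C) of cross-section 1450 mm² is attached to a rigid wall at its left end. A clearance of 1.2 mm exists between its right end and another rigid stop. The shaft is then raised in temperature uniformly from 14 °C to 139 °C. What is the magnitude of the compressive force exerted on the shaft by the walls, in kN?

Free thermal elongation = αΔT L = 12.7×10⁻⁶ × 125 × 1425 = 2.262 mm.
This exceeds the 1.2 mm gap, so the wall pushes back. The portion of expansion that must be recovered elastically is δ_free − gap = 2.262 − 1.2 = 1.062 mm.
That suppressed elongation corresponds to σ = E·Δ/L = 203×10³ × 1.062/1425 = 151.3 MPa.
P = σA = 151.3 × 1450 = 219.4 kN.

P ≈ 219 kN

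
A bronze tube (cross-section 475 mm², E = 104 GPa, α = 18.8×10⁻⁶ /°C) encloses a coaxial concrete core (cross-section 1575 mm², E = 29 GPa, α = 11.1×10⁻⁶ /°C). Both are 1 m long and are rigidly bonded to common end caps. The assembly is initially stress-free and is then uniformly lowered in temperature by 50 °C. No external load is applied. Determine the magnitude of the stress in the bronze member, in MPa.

σ ≈ 19.2 MPa (tensile)

The bronze has the larger α, so on cooling it would change length more than the concrete if both were free. The rigid plates force a common final length, so the bronze is put into tension and the concrete into compression, with equal and opposite forces P (no external load).
Compatibility of the two members (thermal + elastic change equal): (α₁ − α₂)ΔT = P·[1/(A₁E₁) + 1/(A₂E₂)].
|α₁ − α₂|·ΔT = 7.7×10⁻⁶ × 50 = 0.000385.
1/(A₁E₁) + 1/(A₂E₂) = 1/(475×104×10³) + 1/(1575×29×10³) = 4.214×10⁻⁸ N⁻¹.
So P = 0.000385 / 4.214×10⁻⁸ = 9.137 kN.
σ_{bronze} = P/A₁ = 9137/475 = 19.24 MPa, tensile.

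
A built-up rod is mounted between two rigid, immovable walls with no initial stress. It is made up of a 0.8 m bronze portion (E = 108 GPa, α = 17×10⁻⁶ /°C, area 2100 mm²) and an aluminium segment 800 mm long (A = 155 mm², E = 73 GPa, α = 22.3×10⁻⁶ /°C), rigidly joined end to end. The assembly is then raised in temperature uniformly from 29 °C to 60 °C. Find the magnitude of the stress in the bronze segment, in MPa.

Free thermal expansion of the whole bar: Σ αᵢΔT Lᵢ = 17×10⁻⁶×31×800 + 22.3×10⁻⁶×31×800 = 0.9746 mm.
Since the ends are fixed, an axial force P builds up, equal in every segment, with P · Σ Lᵢ/(AᵢEᵢ) = δ_free.
The series flexibility is Σ Lᵢ/(AᵢEᵢ) = 800/(2100×108×10³) + 800/(155×73×10³) = 7.423×10⁻⁵ mm/N.
P = 0.9746 / 7.423×10⁻⁵ = 13130 N = 13.13 kN, compressive.
σ_{bronze} = P / A = 13130 / 2100 = 6.252 MPa.

σ ≈ 6.25 MPa (compressive)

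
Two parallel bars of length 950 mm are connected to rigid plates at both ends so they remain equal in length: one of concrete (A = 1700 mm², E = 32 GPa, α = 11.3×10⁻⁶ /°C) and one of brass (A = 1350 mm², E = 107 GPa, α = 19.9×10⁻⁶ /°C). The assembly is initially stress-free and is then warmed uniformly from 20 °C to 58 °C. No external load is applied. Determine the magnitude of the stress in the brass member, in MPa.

σ ≈ 9.57 MPa (compressive)

Both members must finish at the same length. With the larger α, the brass tends to over-expand; the plates restrain it, putting the brass in compression and the concrete in tension. With no external load the two internal forces are equal and opposite, magnitude P.
Equating the net (thermal + elastic) strains gives |α₁ − α₂|·ΔT = P·[1/(A₁E₁) + 1/(A₂E₂)].
|α₁ − α₂|·ΔT = 8.6×10⁻⁶ × 38 = 0.0003268.
1/(A₁E₁) + 1/(A₂E₂) = 1/(1700×32×10³) + 1/(1350×107×10³) = 2.531×10⁻⁸ N⁻¹.
So P = 0.0003268 / 2.531×10⁻⁸ = 12.91 kN.
σ_{brass} = P/A₂ = 12910/1350 = 9.566 MPa, compressive.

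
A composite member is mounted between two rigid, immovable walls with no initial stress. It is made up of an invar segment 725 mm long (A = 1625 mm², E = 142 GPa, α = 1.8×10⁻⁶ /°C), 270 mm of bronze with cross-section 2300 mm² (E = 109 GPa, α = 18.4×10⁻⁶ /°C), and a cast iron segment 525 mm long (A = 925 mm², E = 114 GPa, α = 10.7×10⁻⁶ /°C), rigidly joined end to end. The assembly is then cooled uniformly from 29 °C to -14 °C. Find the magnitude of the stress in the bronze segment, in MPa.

Free thermal contraction of the whole bar: Σ αᵢΔT Lᵢ = 1.8×10⁻⁶×43×725 + 18.4×10⁻⁶×43×270 + 10.7×10⁻⁶×43×525 = 0.5113 mm.
The walls prevent any net length change, so an axial force P (same in every segment) develops. Compatibility: P · Σ Lᵢ/(AᵢEᵢ) = δ_free.
Σ Lᵢ/(AᵢEᵢ) = 725/(1625×142×10³) + 270/(2300×109×10³) + 525/(925×114×10³) = 9.198×10⁻⁶ mm/N.
P = 0.5113 / 9.198×10⁻⁶ = 55590 N = 55.59 kN, tensile.
σ_{bronze} = P / A = 55590 / 2300 = 24.17 MPa.

σ ≈ 24.2 MPa (tensile)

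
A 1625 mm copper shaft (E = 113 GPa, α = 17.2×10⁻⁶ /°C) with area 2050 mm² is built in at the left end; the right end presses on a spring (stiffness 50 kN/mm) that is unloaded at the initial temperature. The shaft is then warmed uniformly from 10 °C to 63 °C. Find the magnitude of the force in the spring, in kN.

P ≈ 54.8 kN

Free thermal expansion: δ_free = αΔT L = 17.2×10⁻⁶ × 53 × 1625 = 1.481 mm.
With a force P in the spring, the elastic change of the shaft is PL/(AE) and that of the spring is P/k; compatibility requires their sum to equal δ_free.
P [ L/(AE) + 1/k ] = δ_free → P [ 1625/(2050×113×10³) + 1/(50×10³) ] = 1.481.
P = 1.481 / 2.701×10⁻⁵ = 54830 N.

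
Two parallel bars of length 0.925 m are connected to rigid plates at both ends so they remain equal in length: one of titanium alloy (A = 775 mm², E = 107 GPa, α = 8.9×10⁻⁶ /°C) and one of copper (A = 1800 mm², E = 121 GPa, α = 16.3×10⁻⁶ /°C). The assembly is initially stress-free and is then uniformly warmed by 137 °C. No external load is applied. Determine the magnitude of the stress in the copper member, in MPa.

Equilibrium of a rigid end plate with no external load gives equal and opposite internal forces ±P in the two members. Since α_{copper} > α_{titanium alloy}, heating drives the copper into compression and the titanium alloy into tension.
Setting the final lengths equal and cancelling L: (α₁ − α₂)ΔT = P/(A₁E₁) + P/(A₂E₂).
|α₁ − α₂|·ΔT = 7.4×10⁻⁶ × 137 = 0.001014.
1/(A₁E₁) + 1/(A₂E₂) = 1/(775×107×10³) + 1/(1800×121×10³) = 1.665×10⁻⁸ N⁻¹.
P = 0.001014 / 1.665×10⁻⁸ = 60890 N = 60.89 kN.
σ_{copper} = P/A₂ = 60890/1800 = 33.83 MPa, compressive.

σ ≈ 33.8 MPa (compressive)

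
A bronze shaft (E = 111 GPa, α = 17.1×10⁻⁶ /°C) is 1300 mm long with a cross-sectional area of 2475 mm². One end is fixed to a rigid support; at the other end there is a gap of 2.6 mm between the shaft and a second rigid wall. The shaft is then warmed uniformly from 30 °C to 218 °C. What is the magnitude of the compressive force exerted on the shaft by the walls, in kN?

P ≈ 334 kN

Unrestrained expansion: δ_free = αΔT L = 17.1×10⁻⁶ × 188 × 1300 = 4.179 mm.
The gap closes (δ_free > 2.6 mm) and the wall then resists a further 4.179 − 2.6 = 1.579 mm of expansion.
Compatibility: PL/(AE) = 1.579 mm, so σ = P/A = E × (1.579/1300) = 134.8 MPa.
P = σA = 134.8 × 2475 = 333.7 kN.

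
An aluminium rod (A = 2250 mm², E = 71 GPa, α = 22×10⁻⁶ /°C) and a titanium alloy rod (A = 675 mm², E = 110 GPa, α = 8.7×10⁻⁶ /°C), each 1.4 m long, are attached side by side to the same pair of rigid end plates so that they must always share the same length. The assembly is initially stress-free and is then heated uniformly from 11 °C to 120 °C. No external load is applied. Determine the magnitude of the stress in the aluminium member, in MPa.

Both members must finish at the same length. With the larger α, the aluminium tends to over-expand; the plates restrain it, putting the aluminium in compression and the titanium alloy in tension. With no external load the two internal forces are equal and opposite, magnitude P.
Equating the net (thermal + elastic) strains gives |α₁ − α₂|·ΔT = P·[1/(A₁E₁) + 1/(A₂E₂)].
|α₁ − α₂|·ΔT = 13.3×10⁻⁶ × 109 = 0.00145.
1/(A₁E₁) + 1/(A₂E₂) = 1/(2250×71×10³) + 1/(675×110×10³) = 1.973×10⁻⁸ N⁻¹.
P = 0.00145 / 1.973×10⁻⁸ = 73490 N = 73.49 kN.
σ_{aluminium} = P/A₁ = 73490/2250 = 32.66 MPa, compressive.

σ ≈ 32.7 MPa (compressive)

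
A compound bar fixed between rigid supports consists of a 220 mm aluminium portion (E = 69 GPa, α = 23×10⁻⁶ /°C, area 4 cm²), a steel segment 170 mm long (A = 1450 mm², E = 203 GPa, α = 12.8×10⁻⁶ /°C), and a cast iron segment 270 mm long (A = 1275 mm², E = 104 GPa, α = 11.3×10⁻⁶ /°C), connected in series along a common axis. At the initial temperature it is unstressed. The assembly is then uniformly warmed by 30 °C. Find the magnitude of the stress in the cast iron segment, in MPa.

σ ≈ 22.9 MPa (compressive)

Free thermal expansion of the whole bar: Σ αᵢΔT Lᵢ = 23×10⁻⁶×30×220 + 12.8×10⁻⁶×30×170 + 11.3×10⁻⁶×30×270 = 0.3086 mm.
The walls prevent any net length change, so an axial force P (same in every segment) develops. Compatibility: P · Σ Lᵢ/(AᵢEᵢ) = δ_free.
Σ Lᵢ/(AᵢEᵢ) = 220/(400×69×10³) + 170/(1450×203×10³) + 270/(1275×104×10³) = 1.058×10⁻⁵ mm/N.
So P = 0.3086 / 1.058×10⁻⁵ = 29.16 kN, compressive.
σ_{cast iron} = P / A = 29160 / 1275 = 22.87 MPa.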